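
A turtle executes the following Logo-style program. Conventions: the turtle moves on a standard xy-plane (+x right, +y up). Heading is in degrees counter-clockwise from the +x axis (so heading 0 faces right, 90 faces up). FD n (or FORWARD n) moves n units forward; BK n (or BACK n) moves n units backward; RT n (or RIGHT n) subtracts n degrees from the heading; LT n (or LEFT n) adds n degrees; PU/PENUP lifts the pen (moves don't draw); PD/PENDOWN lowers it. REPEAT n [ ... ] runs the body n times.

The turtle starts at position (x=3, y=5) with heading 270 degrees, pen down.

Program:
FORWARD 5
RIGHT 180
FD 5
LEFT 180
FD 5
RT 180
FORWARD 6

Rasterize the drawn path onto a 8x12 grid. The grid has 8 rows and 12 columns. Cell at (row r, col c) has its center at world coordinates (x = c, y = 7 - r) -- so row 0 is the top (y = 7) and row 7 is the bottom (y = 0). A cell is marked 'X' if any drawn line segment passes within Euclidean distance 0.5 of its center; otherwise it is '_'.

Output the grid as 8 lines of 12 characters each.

Answer: ____________
___X________
___X________
___X________
___X________
___X________
___X________
___X________

Derivation:
Segment 0: (3,5) -> (3,0)
Segment 1: (3,0) -> (3,5)
Segment 2: (3,5) -> (3,0)
Segment 3: (3,0) -> (3,6)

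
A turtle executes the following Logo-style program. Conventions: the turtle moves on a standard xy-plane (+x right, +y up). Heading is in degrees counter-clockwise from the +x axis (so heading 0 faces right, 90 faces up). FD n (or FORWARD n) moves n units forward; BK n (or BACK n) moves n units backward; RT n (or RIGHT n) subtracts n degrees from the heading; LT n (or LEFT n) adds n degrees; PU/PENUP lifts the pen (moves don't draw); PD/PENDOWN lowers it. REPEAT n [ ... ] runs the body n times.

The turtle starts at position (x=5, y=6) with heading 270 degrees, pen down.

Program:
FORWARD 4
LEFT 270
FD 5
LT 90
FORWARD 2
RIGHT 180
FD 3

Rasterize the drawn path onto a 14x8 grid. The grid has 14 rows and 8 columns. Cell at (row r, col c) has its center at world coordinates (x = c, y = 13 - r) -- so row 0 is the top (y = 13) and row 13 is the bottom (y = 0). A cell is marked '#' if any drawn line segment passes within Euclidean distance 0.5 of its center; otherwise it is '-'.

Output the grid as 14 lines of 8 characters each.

Answer: --------
--------
--------
--------
--------
--------
--------
-----#--
-----#--
-----#--
#----#--
######--
#-------
#-------

Derivation:
Segment 0: (5,6) -> (5,2)
Segment 1: (5,2) -> (-0,2)
Segment 2: (-0,2) -> (-0,0)
Segment 3: (-0,0) -> (-0,3)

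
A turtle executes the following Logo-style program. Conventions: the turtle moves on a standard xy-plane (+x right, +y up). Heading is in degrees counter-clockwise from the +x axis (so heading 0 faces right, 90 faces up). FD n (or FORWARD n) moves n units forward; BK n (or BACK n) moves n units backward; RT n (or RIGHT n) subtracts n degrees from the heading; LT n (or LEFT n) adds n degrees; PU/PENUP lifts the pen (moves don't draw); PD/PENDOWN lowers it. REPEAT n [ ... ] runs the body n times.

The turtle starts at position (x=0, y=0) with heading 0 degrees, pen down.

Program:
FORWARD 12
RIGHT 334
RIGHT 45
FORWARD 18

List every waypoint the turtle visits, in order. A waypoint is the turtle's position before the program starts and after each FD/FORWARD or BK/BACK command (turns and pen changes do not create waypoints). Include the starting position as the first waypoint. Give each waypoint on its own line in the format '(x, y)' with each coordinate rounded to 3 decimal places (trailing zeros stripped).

Executing turtle program step by step:
Start: pos=(0,0), heading=0, pen down
FD 12: (0,0) -> (12,0) [heading=0, draw]
RT 334: heading 0 -> 26
RT 45: heading 26 -> 341
FD 18: (12,0) -> (29.019,-5.86) [heading=341, draw]
Final: pos=(29.019,-5.86), heading=341, 2 segment(s) drawn
Waypoints (3 total):
(0, 0)
(12, 0)
(29.019, -5.86)

Answer: (0, 0)
(12, 0)
(29.019, -5.86)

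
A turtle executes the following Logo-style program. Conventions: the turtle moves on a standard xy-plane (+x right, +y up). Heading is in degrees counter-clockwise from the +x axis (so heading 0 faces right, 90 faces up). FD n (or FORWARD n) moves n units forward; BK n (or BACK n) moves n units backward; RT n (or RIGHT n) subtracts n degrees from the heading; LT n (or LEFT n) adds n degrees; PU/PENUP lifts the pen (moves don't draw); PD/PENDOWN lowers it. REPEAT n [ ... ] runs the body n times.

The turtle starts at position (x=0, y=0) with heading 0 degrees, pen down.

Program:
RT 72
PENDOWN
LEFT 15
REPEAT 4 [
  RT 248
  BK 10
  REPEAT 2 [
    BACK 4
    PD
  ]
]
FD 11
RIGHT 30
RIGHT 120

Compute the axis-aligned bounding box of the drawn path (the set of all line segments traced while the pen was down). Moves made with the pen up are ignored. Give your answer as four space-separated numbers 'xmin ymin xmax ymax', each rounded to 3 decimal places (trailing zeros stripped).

Answer: -11.031 -18.794 7.214 0

Derivation:
Executing turtle program step by step:
Start: pos=(0,0), heading=0, pen down
RT 72: heading 0 -> 288
PD: pen down
LT 15: heading 288 -> 303
REPEAT 4 [
  -- iteration 1/4 --
  RT 248: heading 303 -> 55
  BK 10: (0,0) -> (-5.736,-8.192) [heading=55, draw]
  REPEAT 2 [
    -- iteration 1/2 --
    BK 4: (-5.736,-8.192) -> (-8.03,-11.468) [heading=55, draw]
    PD: pen down
    -- iteration 2/2 --
    BK 4: (-8.03,-11.468) -> (-10.324,-14.745) [heading=55, draw]
    PD: pen down
  ]
  -- iteration 2/4 --
  RT 248: heading 55 -> 167
  BK 10: (-10.324,-14.745) -> (-0.581,-16.994) [heading=167, draw]
  REPEAT 2 [
    -- iteration 1/2 --
    BK 4: (-0.581,-16.994) -> (3.317,-17.894) [heading=167, draw]
    PD: pen down
    -- iteration 2/2 --
    BK 4: (3.317,-17.894) -> (7.214,-18.794) [heading=167, draw]
    PD: pen down
  ]
  -- iteration 3/4 --
  RT 248: heading 167 -> 279
  BK 10: (7.214,-18.794) -> (5.65,-8.917) [heading=279, draw]
  REPEAT 2 [
    -- iteration 1/2 --
    BK 4: (5.65,-8.917) -> (5.024,-4.966) [heading=279, draw]
    PD: pen down
    -- iteration 2/2 --
    BK 4: (5.024,-4.966) -> (4.398,-1.015) [heading=279, draw]
    PD: pen down
  ]
  -- iteration 4/4 --
  RT 248: heading 279 -> 31
  BK 10: (4.398,-1.015) -> (-4.173,-6.166) [heading=31, draw]
  REPEAT 2 [
    -- iteration 1/2 --
    BK 4: (-4.173,-6.166) -> (-7.602,-8.226) [heading=31, draw]
    PD: pen down
    -- iteration 2/2 --
    BK 4: (-7.602,-8.226) -> (-11.031,-10.286) [heading=31, draw]
    PD: pen down
  ]
]
FD 11: (-11.031,-10.286) -> (-1.602,-4.621) [heading=31, draw]
RT 30: heading 31 -> 1
RT 120: heading 1 -> 241
Final: pos=(-1.602,-4.621), heading=241, 13 segment(s) drawn

Segment endpoints: x in {-11.031, -10.324, -8.03, -7.602, -5.736, -4.173, -1.602, -0.581, 0, 3.317, 4.398, 5.024, 5.65, 7.214}, y in {-18.794, -17.894, -16.994, -14.745, -11.468, -10.286, -8.917, -8.226, -8.192, -6.166, -4.966, -4.621, -1.015, 0}
xmin=-11.031, ymin=-18.794, xmax=7.214, ymax=0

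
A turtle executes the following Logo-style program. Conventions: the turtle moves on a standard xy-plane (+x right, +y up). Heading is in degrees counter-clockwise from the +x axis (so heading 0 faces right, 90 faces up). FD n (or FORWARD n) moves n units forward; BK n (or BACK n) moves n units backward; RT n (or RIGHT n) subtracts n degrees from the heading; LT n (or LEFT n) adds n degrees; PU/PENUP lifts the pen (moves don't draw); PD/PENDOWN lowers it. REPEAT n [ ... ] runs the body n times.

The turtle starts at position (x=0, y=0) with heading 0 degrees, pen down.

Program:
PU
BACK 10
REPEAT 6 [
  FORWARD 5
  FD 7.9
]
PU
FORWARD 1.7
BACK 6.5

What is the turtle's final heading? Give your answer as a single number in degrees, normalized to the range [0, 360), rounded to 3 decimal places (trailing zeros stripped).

Executing turtle program step by step:
Start: pos=(0,0), heading=0, pen down
PU: pen up
BK 10: (0,0) -> (-10,0) [heading=0, move]
REPEAT 6 [
  -- iteration 1/6 --
  FD 5: (-10,0) -> (-5,0) [heading=0, move]
  FD 7.9: (-5,0) -> (2.9,0) [heading=0, move]
  -- iteration 2/6 --
  FD 5: (2.9,0) -> (7.9,0) [heading=0, move]
  FD 7.9: (7.9,0) -> (15.8,0) [heading=0, move]
  -- iteration 3/6 --
  FD 5: (15.8,0) -> (20.8,0) [heading=0, move]
  FD 7.9: (20.8,0) -> (28.7,0) [heading=0, move]
  -- iteration 4/6 --
  FD 5: (28.7,0) -> (33.7,0) [heading=0, move]
  FD 7.9: (33.7,0) -> (41.6,0) [heading=0, move]
  -- iteration 5/6 --
  FD 5: (41.6,0) -> (46.6,0) [heading=0, move]
  FD 7.9: (46.6,0) -> (54.5,0) [heading=0, move]
  -- iteration 6/6 --
  FD 5: (54.5,0) -> (59.5,0) [heading=0, move]
  FD 7.9: (59.5,0) -> (67.4,0) [heading=0, move]
]
PU: pen up
FD 1.7: (67.4,0) -> (69.1,0) [heading=0, move]
BK 6.5: (69.1,0) -> (62.6,0) [heading=0, move]
Final: pos=(62.6,0), heading=0, 0 segment(s) drawn

Answer: 0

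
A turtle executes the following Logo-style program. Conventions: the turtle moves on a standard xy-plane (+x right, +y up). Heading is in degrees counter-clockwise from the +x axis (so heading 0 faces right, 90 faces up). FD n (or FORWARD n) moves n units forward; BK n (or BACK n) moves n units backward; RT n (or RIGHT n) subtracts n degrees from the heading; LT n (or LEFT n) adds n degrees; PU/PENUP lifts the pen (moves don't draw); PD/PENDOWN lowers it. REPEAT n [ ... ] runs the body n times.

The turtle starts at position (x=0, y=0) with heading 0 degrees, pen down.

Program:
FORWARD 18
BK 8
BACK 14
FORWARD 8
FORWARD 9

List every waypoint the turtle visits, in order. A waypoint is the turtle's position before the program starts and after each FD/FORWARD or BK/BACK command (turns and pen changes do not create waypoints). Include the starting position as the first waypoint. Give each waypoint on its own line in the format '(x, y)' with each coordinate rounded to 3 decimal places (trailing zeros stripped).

Executing turtle program step by step:
Start: pos=(0,0), heading=0, pen down
FD 18: (0,0) -> (18,0) [heading=0, draw]
BK 8: (18,0) -> (10,0) [heading=0, draw]
BK 14: (10,0) -> (-4,0) [heading=0, draw]
FD 8: (-4,0) -> (4,0) [heading=0, draw]
FD 9: (4,0) -> (13,0) [heading=0, draw]
Final: pos=(13,0), heading=0, 5 segment(s) drawn
Waypoints (6 total):
(0, 0)
(18, 0)
(10, 0)
(-4, 0)
(4, 0)
(13, 0)

Answer: (0, 0)
(18, 0)
(10, 0)
(-4, 0)
(4, 0)
(13, 0)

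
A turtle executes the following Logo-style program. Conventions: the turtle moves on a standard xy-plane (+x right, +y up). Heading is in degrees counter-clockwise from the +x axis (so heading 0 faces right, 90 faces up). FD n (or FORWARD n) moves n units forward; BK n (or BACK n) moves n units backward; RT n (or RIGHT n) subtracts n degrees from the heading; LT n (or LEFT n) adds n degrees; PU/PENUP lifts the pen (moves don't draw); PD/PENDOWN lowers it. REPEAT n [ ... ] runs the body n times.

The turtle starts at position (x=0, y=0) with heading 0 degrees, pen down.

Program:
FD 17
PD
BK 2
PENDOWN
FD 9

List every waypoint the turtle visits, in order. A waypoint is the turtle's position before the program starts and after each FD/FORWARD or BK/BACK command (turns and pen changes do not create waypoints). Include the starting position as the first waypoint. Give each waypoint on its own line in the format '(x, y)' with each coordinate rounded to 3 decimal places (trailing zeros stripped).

Executing turtle program step by step:
Start: pos=(0,0), heading=0, pen down
FD 17: (0,0) -> (17,0) [heading=0, draw]
PD: pen down
BK 2: (17,0) -> (15,0) [heading=0, draw]
PD: pen down
FD 9: (15,0) -> (24,0) [heading=0, draw]
Final: pos=(24,0), heading=0, 3 segment(s) drawn
Waypoints (4 total):
(0, 0)
(17, 0)
(15, 0)
(24, 0)

Answer: (0, 0)
(17, 0)
(15, 0)
(24, 0)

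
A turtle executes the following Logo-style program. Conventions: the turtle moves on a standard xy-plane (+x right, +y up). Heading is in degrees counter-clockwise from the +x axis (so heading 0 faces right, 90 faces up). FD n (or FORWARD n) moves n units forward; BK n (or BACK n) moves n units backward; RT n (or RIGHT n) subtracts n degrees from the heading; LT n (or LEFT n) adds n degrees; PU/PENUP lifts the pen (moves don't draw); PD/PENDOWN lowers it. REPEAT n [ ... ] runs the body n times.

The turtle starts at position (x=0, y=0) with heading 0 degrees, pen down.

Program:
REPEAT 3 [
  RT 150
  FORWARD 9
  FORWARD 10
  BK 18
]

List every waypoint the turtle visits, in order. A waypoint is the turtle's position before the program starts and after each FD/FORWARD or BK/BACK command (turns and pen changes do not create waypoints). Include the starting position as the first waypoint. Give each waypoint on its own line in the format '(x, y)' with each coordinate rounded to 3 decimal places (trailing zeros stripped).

Answer: (0, 0)
(-7.794, -4.5)
(-16.454, -9.5)
(-0.866, -0.5)
(3.634, 7.294)
(8.634, 15.954)
(-0.366, 0.366)
(-0.366, -8.634)
(-0.366, -18.634)
(-0.366, -0.634)

Derivation:
Executing turtle program step by step:
Start: pos=(0,0), heading=0, pen down
REPEAT 3 [
  -- iteration 1/3 --
  RT 150: heading 0 -> 210
  FD 9: (0,0) -> (-7.794,-4.5) [heading=210, draw]
  FD 10: (-7.794,-4.5) -> (-16.454,-9.5) [heading=210, draw]
  BK 18: (-16.454,-9.5) -> (-0.866,-0.5) [heading=210, draw]
  -- iteration 2/3 --
  RT 150: heading 210 -> 60
  FD 9: (-0.866,-0.5) -> (3.634,7.294) [heading=60, draw]
  FD 10: (3.634,7.294) -> (8.634,15.954) [heading=60, draw]
  BK 18: (8.634,15.954) -> (-0.366,0.366) [heading=60, draw]
  -- iteration 3/3 --
  RT 150: heading 60 -> 270
  FD 9: (-0.366,0.366) -> (-0.366,-8.634) [heading=270, draw]
  FD 10: (-0.366,-8.634) -> (-0.366,-18.634) [heading=270, draw]
  BK 18: (-0.366,-18.634) -> (-0.366,-0.634) [heading=270, draw]
]
Final: pos=(-0.366,-0.634), heading=270, 9 segment(s) drawn
Waypoints (10 total):
(0, 0)
(-7.794, -4.5)
(-16.454, -9.5)
(-0.866, -0.5)
(3.634, 7.294)
(8.634, 15.954)
(-0.366, 0.366)
(-0.366, -8.634)
(-0.366, -18.634)
(-0.366, -0.634)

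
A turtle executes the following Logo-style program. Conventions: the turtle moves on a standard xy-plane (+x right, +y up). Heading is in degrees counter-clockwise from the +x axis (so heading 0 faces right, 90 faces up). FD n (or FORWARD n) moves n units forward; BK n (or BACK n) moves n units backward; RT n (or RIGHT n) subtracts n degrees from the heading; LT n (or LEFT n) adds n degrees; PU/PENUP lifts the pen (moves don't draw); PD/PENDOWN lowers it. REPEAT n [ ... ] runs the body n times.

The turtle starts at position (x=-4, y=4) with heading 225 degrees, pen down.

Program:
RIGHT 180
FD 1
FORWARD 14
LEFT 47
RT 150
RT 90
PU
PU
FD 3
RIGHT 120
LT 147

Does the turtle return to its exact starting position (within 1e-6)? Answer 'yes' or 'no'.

Answer: no

Derivation:
Executing turtle program step by step:
Start: pos=(-4,4), heading=225, pen down
RT 180: heading 225 -> 45
FD 1: (-4,4) -> (-3.293,4.707) [heading=45, draw]
FD 14: (-3.293,4.707) -> (6.607,14.607) [heading=45, draw]
LT 47: heading 45 -> 92
RT 150: heading 92 -> 302
RT 90: heading 302 -> 212
PU: pen up
PU: pen up
FD 3: (6.607,14.607) -> (4.062,13.017) [heading=212, move]
RT 120: heading 212 -> 92
LT 147: heading 92 -> 239
Final: pos=(4.062,13.017), heading=239, 2 segment(s) drawn

Start position: (-4, 4)
Final position: (4.062, 13.017)
Distance = 12.096; >= 1e-6 -> NOT closed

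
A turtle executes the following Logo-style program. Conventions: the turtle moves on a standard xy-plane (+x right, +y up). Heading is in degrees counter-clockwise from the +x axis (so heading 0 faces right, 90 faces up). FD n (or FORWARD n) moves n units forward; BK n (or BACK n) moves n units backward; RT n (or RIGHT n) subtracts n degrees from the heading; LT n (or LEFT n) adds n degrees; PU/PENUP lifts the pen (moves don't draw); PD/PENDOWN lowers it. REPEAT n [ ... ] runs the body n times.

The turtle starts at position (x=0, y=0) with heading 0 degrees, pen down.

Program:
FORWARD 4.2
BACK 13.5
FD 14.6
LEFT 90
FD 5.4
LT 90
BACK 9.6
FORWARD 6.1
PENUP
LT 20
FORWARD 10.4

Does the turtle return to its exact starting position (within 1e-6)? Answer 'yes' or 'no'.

Executing turtle program step by step:
Start: pos=(0,0), heading=0, pen down
FD 4.2: (0,0) -> (4.2,0) [heading=0, draw]
BK 13.5: (4.2,0) -> (-9.3,0) [heading=0, draw]
FD 14.6: (-9.3,0) -> (5.3,0) [heading=0, draw]
LT 90: heading 0 -> 90
FD 5.4: (5.3,0) -> (5.3,5.4) [heading=90, draw]
LT 90: heading 90 -> 180
BK 9.6: (5.3,5.4) -> (14.9,5.4) [heading=180, draw]
FD 6.1: (14.9,5.4) -> (8.8,5.4) [heading=180, draw]
PU: pen up
LT 20: heading 180 -> 200
FD 10.4: (8.8,5.4) -> (-0.973,1.843) [heading=200, move]
Final: pos=(-0.973,1.843), heading=200, 6 segment(s) drawn

Start position: (0, 0)
Final position: (-0.973, 1.843)
Distance = 2.084; >= 1e-6 -> NOT closed

Answer: no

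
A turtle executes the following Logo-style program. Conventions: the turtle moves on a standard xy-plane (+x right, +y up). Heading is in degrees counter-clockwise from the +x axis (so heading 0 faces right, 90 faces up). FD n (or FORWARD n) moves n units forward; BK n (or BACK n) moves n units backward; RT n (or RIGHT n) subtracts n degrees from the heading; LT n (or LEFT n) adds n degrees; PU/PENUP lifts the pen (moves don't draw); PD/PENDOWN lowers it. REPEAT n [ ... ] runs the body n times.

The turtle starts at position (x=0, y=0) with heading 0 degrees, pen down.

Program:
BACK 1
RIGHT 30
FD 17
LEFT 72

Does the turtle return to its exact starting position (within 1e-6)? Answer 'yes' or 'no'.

Answer: no

Derivation:
Executing turtle program step by step:
Start: pos=(0,0), heading=0, pen down
BK 1: (0,0) -> (-1,0) [heading=0, draw]
RT 30: heading 0 -> 330
FD 17: (-1,0) -> (13.722,-8.5) [heading=330, draw]
LT 72: heading 330 -> 42
Final: pos=(13.722,-8.5), heading=42, 2 segment(s) drawn

Start position: (0, 0)
Final position: (13.722, -8.5)
Distance = 16.142; >= 1e-6 -> NOT closed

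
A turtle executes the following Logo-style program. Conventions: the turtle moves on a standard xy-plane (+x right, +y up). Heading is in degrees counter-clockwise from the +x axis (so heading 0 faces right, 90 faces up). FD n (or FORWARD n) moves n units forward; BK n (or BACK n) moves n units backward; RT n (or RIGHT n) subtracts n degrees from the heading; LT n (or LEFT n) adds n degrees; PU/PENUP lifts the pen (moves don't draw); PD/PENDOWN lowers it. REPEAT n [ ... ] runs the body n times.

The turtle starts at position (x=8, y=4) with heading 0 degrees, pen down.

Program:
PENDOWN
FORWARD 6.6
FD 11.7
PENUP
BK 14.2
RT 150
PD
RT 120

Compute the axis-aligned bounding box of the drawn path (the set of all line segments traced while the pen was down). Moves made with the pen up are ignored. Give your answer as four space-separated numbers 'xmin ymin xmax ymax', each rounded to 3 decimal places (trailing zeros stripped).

Answer: 8 4 26.3 4

Derivation:
Executing turtle program step by step:
Start: pos=(8,4), heading=0, pen down
PD: pen down
FD 6.6: (8,4) -> (14.6,4) [heading=0, draw]
FD 11.7: (14.6,4) -> (26.3,4) [heading=0, draw]
PU: pen up
BK 14.2: (26.3,4) -> (12.1,4) [heading=0, move]
RT 150: heading 0 -> 210
PD: pen down
RT 120: heading 210 -> 90
Final: pos=(12.1,4), heading=90, 2 segment(s) drawn

Segment endpoints: x in {8, 14.6, 26.3}, y in {4}
xmin=8, ymin=4, xmax=26.3, ymax=4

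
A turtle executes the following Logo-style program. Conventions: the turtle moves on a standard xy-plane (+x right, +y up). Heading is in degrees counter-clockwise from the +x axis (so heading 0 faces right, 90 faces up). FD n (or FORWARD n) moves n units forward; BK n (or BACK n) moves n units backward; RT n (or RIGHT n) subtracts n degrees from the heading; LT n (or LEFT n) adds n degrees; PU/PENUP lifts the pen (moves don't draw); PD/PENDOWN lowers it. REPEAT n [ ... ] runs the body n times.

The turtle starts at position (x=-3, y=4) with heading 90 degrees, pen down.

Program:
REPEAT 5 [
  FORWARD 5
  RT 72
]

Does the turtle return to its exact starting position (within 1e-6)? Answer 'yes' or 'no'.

Answer: yes

Derivation:
Executing turtle program step by step:
Start: pos=(-3,4), heading=90, pen down
REPEAT 5 [
  -- iteration 1/5 --
  FD 5: (-3,4) -> (-3,9) [heading=90, draw]
  RT 72: heading 90 -> 18
  -- iteration 2/5 --
  FD 5: (-3,9) -> (1.755,10.545) [heading=18, draw]
  RT 72: heading 18 -> 306
  -- iteration 3/5 --
  FD 5: (1.755,10.545) -> (4.694,6.5) [heading=306, draw]
  RT 72: heading 306 -> 234
  -- iteration 4/5 --
  FD 5: (4.694,6.5) -> (1.755,2.455) [heading=234, draw]
  RT 72: heading 234 -> 162
  -- iteration 5/5 --
  FD 5: (1.755,2.455) -> (-3,4) [heading=162, draw]
  RT 72: heading 162 -> 90
]
Final: pos=(-3,4), heading=90, 5 segment(s) drawn

Start position: (-3, 4)
Final position: (-3, 4)
Distance = 0; < 1e-6 -> CLOSED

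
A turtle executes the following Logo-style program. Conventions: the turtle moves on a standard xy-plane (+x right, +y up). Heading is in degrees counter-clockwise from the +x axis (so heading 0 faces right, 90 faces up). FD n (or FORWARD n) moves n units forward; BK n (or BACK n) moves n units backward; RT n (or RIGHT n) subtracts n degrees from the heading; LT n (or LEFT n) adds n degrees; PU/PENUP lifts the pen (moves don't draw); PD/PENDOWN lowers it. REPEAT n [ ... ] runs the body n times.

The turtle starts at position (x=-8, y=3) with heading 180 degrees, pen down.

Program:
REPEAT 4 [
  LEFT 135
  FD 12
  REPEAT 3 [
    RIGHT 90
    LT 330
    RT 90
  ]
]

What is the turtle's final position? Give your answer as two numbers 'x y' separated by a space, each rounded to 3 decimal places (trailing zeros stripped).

Executing turtle program step by step:
Start: pos=(-8,3), heading=180, pen down
REPEAT 4 [
  -- iteration 1/4 --
  LT 135: heading 180 -> 315
  FD 12: (-8,3) -> (0.485,-5.485) [heading=315, draw]
  REPEAT 3 [
    -- iteration 1/3 --
    RT 90: heading 315 -> 225
    LT 330: heading 225 -> 195
    RT 90: heading 195 -> 105
    -- iteration 2/3 --
    RT 90: heading 105 -> 15
    LT 330: heading 15 -> 345
    RT 90: heading 345 -> 255
    -- iteration 3/3 --
    RT 90: heading 255 -> 165
    LT 330: heading 165 -> 135
    RT 90: heading 135 -> 45
  ]
  -- iteration 2/4 --
  LT 135: heading 45 -> 180
  FD 12: (0.485,-5.485) -> (-11.515,-5.485) [heading=180, draw]
  REPEAT 3 [
    -- iteration 1/3 --
    RT 90: heading 180 -> 90
    LT 330: heading 90 -> 60
    RT 90: heading 60 -> 330
    -- iteration 2/3 --
    RT 90: heading 330 -> 240
    LT 330: heading 240 -> 210
    RT 90: heading 210 -> 120
    -- iteration 3/3 --
    RT 90: heading 120 -> 30
    LT 330: heading 30 -> 0
    RT 90: heading 0 -> 270
  ]
  -- iteration 3/4 --
  LT 135: heading 270 -> 45
  FD 12: (-11.515,-5.485) -> (-3.029,3) [heading=45, draw]
  REPEAT 3 [
    -- iteration 1/3 --
    RT 90: heading 45 -> 315
    LT 330: heading 315 -> 285
    RT 90: heading 285 -> 195
    -- iteration 2/3 --
    RT 90: heading 195 -> 105
    LT 330: heading 105 -> 75
    RT 90: heading 75 -> 345
    -- iteration 3/3 --
    RT 90: heading 345 -> 255
    LT 330: heading 255 -> 225
    RT 90: heading 225 -> 135
  ]
  -- iteration 4/4 --
  LT 135: heading 135 -> 270
  FD 12: (-3.029,3) -> (-3.029,-9) [heading=270, draw]
  REPEAT 3 [
    -- iteration 1/3 --
    RT 90: heading 270 -> 180
    LT 330: heading 180 -> 150
    RT 90: heading 150 -> 60
    -- iteration 2/3 --
    RT 90: heading 60 -> 330
    LT 330: heading 330 -> 300
    RT 90: heading 300 -> 210
    -- iteration 3/3 --
    RT 90: heading 210 -> 120
    LT 330: heading 120 -> 90
    RT 90: heading 90 -> 0
  ]
]
Final: pos=(-3.029,-9), heading=0, 4 segment(s) drawn

Answer: -3.029 -9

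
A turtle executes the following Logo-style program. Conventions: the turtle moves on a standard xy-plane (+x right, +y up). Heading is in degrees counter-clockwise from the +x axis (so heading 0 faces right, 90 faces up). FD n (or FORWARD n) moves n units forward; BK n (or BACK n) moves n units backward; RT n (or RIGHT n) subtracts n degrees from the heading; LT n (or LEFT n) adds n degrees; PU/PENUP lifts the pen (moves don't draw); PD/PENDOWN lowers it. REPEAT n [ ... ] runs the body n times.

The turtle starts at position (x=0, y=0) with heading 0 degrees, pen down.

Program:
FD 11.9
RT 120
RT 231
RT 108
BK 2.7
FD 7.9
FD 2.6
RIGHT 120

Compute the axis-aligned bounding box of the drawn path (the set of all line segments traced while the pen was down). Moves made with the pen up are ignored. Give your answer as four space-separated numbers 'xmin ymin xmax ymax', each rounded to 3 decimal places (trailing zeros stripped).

Answer: 0 -7.704 12.322 2.667

Derivation:
Executing turtle program step by step:
Start: pos=(0,0), heading=0, pen down
FD 11.9: (0,0) -> (11.9,0) [heading=0, draw]
RT 120: heading 0 -> 240
RT 231: heading 240 -> 9
RT 108: heading 9 -> 261
BK 2.7: (11.9,0) -> (12.322,2.667) [heading=261, draw]
FD 7.9: (12.322,2.667) -> (11.087,-5.136) [heading=261, draw]
FD 2.6: (11.087,-5.136) -> (10.68,-7.704) [heading=261, draw]
RT 120: heading 261 -> 141
Final: pos=(10.68,-7.704), heading=141, 4 segment(s) drawn

Segment endpoints: x in {0, 10.68, 11.087, 11.9, 12.322}, y in {-7.704, -5.136, 0, 2.667}
xmin=0, ymin=-7.704, xmax=12.322, ymax=2.667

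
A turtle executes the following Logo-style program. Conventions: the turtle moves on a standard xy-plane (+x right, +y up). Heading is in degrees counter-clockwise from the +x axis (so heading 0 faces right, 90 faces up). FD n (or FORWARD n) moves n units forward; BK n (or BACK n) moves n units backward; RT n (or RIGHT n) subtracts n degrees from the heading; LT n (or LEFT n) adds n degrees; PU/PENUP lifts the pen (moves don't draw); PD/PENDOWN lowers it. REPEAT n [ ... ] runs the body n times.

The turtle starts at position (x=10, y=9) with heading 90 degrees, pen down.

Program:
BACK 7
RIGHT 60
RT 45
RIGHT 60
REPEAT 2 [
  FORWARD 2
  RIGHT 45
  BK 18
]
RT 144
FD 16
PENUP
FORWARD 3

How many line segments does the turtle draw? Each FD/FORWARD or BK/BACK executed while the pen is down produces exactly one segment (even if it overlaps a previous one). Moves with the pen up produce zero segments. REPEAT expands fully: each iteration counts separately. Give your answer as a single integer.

Answer: 6

Derivation:
Executing turtle program step by step:
Start: pos=(10,9), heading=90, pen down
BK 7: (10,9) -> (10,2) [heading=90, draw]
RT 60: heading 90 -> 30
RT 45: heading 30 -> 345
RT 60: heading 345 -> 285
REPEAT 2 [
  -- iteration 1/2 --
  FD 2: (10,2) -> (10.518,0.068) [heading=285, draw]
  RT 45: heading 285 -> 240
  BK 18: (10.518,0.068) -> (19.518,15.657) [heading=240, draw]
  -- iteration 2/2 --
  FD 2: (19.518,15.657) -> (18.518,13.925) [heading=240, draw]
  RT 45: heading 240 -> 195
  BK 18: (18.518,13.925) -> (35.904,18.583) [heading=195, draw]
]
RT 144: heading 195 -> 51
FD 16: (35.904,18.583) -> (45.973,31.018) [heading=51, draw]
PU: pen up
FD 3: (45.973,31.018) -> (47.861,33.349) [heading=51, move]
Final: pos=(47.861,33.349), heading=51, 6 segment(s) drawn
Segments drawn: 6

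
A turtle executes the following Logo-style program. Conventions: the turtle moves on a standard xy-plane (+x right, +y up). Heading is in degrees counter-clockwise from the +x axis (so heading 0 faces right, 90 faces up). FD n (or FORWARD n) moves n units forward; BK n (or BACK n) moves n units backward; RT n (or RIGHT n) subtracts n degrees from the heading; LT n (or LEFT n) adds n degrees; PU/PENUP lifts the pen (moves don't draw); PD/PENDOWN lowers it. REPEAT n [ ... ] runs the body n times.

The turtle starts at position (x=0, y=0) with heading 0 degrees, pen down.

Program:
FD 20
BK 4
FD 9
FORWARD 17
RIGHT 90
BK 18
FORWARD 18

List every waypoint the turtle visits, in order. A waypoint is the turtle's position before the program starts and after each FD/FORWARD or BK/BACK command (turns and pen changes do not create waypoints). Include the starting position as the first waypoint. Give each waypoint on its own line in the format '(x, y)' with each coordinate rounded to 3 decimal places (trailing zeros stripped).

Answer: (0, 0)
(20, 0)
(16, 0)
(25, 0)
(42, 0)
(42, 18)
(42, 0)

Derivation:
Executing turtle program step by step:
Start: pos=(0,0), heading=0, pen down
FD 20: (0,0) -> (20,0) [heading=0, draw]
BK 4: (20,0) -> (16,0) [heading=0, draw]
FD 9: (16,0) -> (25,0) [heading=0, draw]
FD 17: (25,0) -> (42,0) [heading=0, draw]
RT 90: heading 0 -> 270
BK 18: (42,0) -> (42,18) [heading=270, draw]
FD 18: (42,18) -> (42,0) [heading=270, draw]
Final: pos=(42,0), heading=270, 6 segment(s) drawn
Waypoints (7 total):
(0, 0)
(20, 0)
(16, 0)
(25, 0)
(42, 0)
(42, 18)
(42, 0)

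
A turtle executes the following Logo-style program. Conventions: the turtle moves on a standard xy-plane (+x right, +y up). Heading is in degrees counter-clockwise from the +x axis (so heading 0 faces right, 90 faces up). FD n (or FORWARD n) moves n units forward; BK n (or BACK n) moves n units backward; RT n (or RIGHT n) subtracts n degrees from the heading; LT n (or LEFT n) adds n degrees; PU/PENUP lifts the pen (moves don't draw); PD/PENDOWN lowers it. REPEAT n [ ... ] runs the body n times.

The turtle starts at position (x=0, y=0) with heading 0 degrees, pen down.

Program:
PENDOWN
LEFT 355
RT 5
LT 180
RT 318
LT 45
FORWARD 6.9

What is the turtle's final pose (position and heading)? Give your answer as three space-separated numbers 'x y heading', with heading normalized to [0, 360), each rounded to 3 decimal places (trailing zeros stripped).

Executing turtle program step by step:
Start: pos=(0,0), heading=0, pen down
PD: pen down
LT 355: heading 0 -> 355
RT 5: heading 355 -> 350
LT 180: heading 350 -> 170
RT 318: heading 170 -> 212
LT 45: heading 212 -> 257
FD 6.9: (0,0) -> (-1.552,-6.723) [heading=257, draw]
Final: pos=(-1.552,-6.723), heading=257, 1 segment(s) drawn

Answer: -1.552 -6.723 257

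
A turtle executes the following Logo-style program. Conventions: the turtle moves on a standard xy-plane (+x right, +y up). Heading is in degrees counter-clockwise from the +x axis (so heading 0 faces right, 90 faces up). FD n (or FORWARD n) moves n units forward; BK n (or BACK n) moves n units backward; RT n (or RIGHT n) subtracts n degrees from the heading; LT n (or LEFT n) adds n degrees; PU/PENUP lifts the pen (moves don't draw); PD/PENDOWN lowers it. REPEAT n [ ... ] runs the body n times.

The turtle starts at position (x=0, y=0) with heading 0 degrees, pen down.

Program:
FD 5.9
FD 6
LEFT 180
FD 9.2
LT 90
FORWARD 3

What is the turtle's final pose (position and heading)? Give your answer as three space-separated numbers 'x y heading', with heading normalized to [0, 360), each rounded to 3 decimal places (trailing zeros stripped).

Answer: 2.7 -3 270

Derivation:
Executing turtle program step by step:
Start: pos=(0,0), heading=0, pen down
FD 5.9: (0,0) -> (5.9,0) [heading=0, draw]
FD 6: (5.9,0) -> (11.9,0) [heading=0, draw]
LT 180: heading 0 -> 180
FD 9.2: (11.9,0) -> (2.7,0) [heading=180, draw]
LT 90: heading 180 -> 270
FD 3: (2.7,0) -> (2.7,-3) [heading=270, draw]
Final: pos=(2.7,-3), heading=270, 4 segment(s) drawn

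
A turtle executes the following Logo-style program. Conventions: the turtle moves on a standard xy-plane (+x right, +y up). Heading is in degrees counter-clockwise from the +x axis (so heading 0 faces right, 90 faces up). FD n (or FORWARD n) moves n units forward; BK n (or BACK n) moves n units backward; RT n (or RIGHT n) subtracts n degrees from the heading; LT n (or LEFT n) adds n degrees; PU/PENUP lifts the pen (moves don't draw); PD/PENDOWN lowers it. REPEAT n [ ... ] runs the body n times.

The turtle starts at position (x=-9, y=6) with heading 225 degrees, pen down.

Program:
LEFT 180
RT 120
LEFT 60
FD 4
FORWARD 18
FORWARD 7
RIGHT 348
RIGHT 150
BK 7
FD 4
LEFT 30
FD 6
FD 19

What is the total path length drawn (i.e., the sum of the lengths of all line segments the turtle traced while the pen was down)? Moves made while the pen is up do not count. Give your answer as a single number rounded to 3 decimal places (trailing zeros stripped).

Answer: 65

Derivation:
Executing turtle program step by step:
Start: pos=(-9,6), heading=225, pen down
LT 180: heading 225 -> 45
RT 120: heading 45 -> 285
LT 60: heading 285 -> 345
FD 4: (-9,6) -> (-5.136,4.965) [heading=345, draw]
FD 18: (-5.136,4.965) -> (12.25,0.306) [heading=345, draw]
FD 7: (12.25,0.306) -> (19.012,-1.506) [heading=345, draw]
RT 348: heading 345 -> 357
RT 150: heading 357 -> 207
BK 7: (19.012,-1.506) -> (25.249,1.672) [heading=207, draw]
FD 4: (25.249,1.672) -> (21.685,-0.144) [heading=207, draw]
LT 30: heading 207 -> 237
FD 6: (21.685,-0.144) -> (18.417,-5.176) [heading=237, draw]
FD 19: (18.417,-5.176) -> (8.069,-21.111) [heading=237, draw]
Final: pos=(8.069,-21.111), heading=237, 7 segment(s) drawn

Segment lengths:
  seg 1: (-9,6) -> (-5.136,4.965), length = 4
  seg 2: (-5.136,4.965) -> (12.25,0.306), length = 18
  seg 3: (12.25,0.306) -> (19.012,-1.506), length = 7
  seg 4: (19.012,-1.506) -> (25.249,1.672), length = 7
  seg 5: (25.249,1.672) -> (21.685,-0.144), length = 4
  seg 6: (21.685,-0.144) -> (18.417,-5.176), length = 6
  seg 7: (18.417,-5.176) -> (8.069,-21.111), length = 19
Total = 65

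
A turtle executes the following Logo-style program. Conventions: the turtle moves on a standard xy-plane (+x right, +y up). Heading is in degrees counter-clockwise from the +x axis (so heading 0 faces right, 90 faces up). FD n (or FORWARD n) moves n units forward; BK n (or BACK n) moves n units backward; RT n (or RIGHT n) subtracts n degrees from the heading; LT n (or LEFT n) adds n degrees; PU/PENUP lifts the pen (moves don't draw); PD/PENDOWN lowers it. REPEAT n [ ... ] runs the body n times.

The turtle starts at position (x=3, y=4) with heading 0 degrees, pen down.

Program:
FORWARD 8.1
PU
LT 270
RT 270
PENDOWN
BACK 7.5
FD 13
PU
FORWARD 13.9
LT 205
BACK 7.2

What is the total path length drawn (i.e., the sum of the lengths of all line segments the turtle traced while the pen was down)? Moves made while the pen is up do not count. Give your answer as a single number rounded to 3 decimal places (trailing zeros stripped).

Answer: 28.6

Derivation:
Executing turtle program step by step:
Start: pos=(3,4), heading=0, pen down
FD 8.1: (3,4) -> (11.1,4) [heading=0, draw]
PU: pen up
LT 270: heading 0 -> 270
RT 270: heading 270 -> 0
PD: pen down
BK 7.5: (11.1,4) -> (3.6,4) [heading=0, draw]
FD 13: (3.6,4) -> (16.6,4) [heading=0, draw]
PU: pen up
FD 13.9: (16.6,4) -> (30.5,4) [heading=0, move]
LT 205: heading 0 -> 205
BK 7.2: (30.5,4) -> (37.025,7.043) [heading=205, move]
Final: pos=(37.025,7.043), heading=205, 3 segment(s) drawn

Segment lengths:
  seg 1: (3,4) -> (11.1,4), length = 8.1
  seg 2: (11.1,4) -> (3.6,4), length = 7.5
  seg 3: (3.6,4) -> (16.6,4), length = 13
Total = 28.6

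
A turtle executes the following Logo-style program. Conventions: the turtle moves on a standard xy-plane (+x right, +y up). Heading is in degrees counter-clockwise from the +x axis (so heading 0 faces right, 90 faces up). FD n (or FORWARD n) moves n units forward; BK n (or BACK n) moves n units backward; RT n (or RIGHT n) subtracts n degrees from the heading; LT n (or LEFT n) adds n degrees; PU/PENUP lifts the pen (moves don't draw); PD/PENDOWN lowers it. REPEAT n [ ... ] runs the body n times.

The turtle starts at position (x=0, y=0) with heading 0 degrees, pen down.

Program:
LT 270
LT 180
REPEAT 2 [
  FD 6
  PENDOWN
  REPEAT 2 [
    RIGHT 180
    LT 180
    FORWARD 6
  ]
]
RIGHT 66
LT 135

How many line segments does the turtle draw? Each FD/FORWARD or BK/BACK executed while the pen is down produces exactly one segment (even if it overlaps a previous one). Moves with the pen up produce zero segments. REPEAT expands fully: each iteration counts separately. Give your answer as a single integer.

Answer: 6

Derivation:
Executing turtle program step by step:
Start: pos=(0,0), heading=0, pen down
LT 270: heading 0 -> 270
LT 180: heading 270 -> 90
REPEAT 2 [
  -- iteration 1/2 --
  FD 6: (0,0) -> (0,6) [heading=90, draw]
  PD: pen down
  REPEAT 2 [
    -- iteration 1/2 --
    RT 180: heading 90 -> 270
    LT 180: heading 270 -> 90
    FD 6: (0,6) -> (0,12) [heading=90, draw]
    -- iteration 2/2 --
    RT 180: heading 90 -> 270
    LT 180: heading 270 -> 90
    FD 6: (0,12) -> (0,18) [heading=90, draw]
  ]
  -- iteration 2/2 --
  FD 6: (0,18) -> (0,24) [heading=90, draw]
  PD: pen down
  REPEAT 2 [
    -- iteration 1/2 --
    RT 180: heading 90 -> 270
    LT 180: heading 270 -> 90
    FD 6: (0,24) -> (0,30) [heading=90, draw]
    -- iteration 2/2 --
    RT 180: heading 90 -> 270
    LT 180: heading 270 -> 90
    FD 6: (0,30) -> (0,36) [heading=90, draw]
  ]
]
RT 66: heading 90 -> 24
LT 135: heading 24 -> 159
Final: pos=(0,36), heading=159, 6 segment(s) drawn
Segments drawn: 6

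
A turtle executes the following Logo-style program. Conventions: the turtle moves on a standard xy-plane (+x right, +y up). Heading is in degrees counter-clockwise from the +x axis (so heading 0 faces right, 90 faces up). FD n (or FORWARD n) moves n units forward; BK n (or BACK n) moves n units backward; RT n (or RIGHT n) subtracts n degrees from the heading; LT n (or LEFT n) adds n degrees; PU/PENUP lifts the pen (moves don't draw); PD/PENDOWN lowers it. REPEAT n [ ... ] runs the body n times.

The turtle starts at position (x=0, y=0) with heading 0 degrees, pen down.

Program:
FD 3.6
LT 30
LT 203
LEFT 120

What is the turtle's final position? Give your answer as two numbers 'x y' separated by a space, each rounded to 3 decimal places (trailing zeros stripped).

Executing turtle program step by step:
Start: pos=(0,0), heading=0, pen down
FD 3.6: (0,0) -> (3.6,0) [heading=0, draw]
LT 30: heading 0 -> 30
LT 203: heading 30 -> 233
LT 120: heading 233 -> 353
Final: pos=(3.6,0), heading=353, 1 segment(s) drawn

Answer: 3.6 0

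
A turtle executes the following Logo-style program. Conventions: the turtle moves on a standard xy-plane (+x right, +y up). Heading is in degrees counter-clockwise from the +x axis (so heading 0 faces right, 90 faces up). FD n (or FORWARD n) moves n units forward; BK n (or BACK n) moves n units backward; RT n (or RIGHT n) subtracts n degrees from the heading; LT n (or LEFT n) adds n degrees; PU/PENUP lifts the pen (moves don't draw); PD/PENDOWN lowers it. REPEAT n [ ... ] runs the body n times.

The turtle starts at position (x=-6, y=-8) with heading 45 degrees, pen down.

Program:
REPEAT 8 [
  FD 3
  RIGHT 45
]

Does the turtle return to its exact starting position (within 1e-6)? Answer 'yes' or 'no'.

Executing turtle program step by step:
Start: pos=(-6,-8), heading=45, pen down
REPEAT 8 [
  -- iteration 1/8 --
  FD 3: (-6,-8) -> (-3.879,-5.879) [heading=45, draw]
  RT 45: heading 45 -> 0
  -- iteration 2/8 --
  FD 3: (-3.879,-5.879) -> (-0.879,-5.879) [heading=0, draw]
  RT 45: heading 0 -> 315
  -- iteration 3/8 --
  FD 3: (-0.879,-5.879) -> (1.243,-8) [heading=315, draw]
  RT 45: heading 315 -> 270
  -- iteration 4/8 --
  FD 3: (1.243,-8) -> (1.243,-11) [heading=270, draw]
  RT 45: heading 270 -> 225
  -- iteration 5/8 --
  FD 3: (1.243,-11) -> (-0.879,-13.121) [heading=225, draw]
  RT 45: heading 225 -> 180
  -- iteration 6/8 --
  FD 3: (-0.879,-13.121) -> (-3.879,-13.121) [heading=180, draw]
  RT 45: heading 180 -> 135
  -- iteration 7/8 --
  FD 3: (-3.879,-13.121) -> (-6,-11) [heading=135, draw]
  RT 45: heading 135 -> 90
  -- iteration 8/8 --
  FD 3: (-6,-11) -> (-6,-8) [heading=90, draw]
  RT 45: heading 90 -> 45
]
Final: pos=(-6,-8), heading=45, 8 segment(s) drawn

Start position: (-6, -8)
Final position: (-6, -8)
Distance = 0; < 1e-6 -> CLOSED

Answer: yes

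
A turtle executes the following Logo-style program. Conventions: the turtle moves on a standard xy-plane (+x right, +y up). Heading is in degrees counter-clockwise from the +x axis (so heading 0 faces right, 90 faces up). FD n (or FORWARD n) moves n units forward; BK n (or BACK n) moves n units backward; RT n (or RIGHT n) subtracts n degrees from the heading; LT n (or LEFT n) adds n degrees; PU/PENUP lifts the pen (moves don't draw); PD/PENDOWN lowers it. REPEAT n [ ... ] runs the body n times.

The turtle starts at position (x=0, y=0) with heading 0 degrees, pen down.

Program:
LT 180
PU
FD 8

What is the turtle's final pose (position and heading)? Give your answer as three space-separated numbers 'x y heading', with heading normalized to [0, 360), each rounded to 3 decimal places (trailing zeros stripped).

Executing turtle program step by step:
Start: pos=(0,0), heading=0, pen down
LT 180: heading 0 -> 180
PU: pen up
FD 8: (0,0) -> (-8,0) [heading=180, move]
Final: pos=(-8,0), heading=180, 0 segment(s) drawn

Answer: -8 0 180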